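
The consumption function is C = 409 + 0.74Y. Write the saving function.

S = -409 + 0.26Y

S = Y − C = Y − (409 + 0.74Y) = -409 + (1 − 0.74)Y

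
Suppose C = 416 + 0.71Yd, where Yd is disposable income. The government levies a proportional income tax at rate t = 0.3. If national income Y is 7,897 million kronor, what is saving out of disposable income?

S = 1187.091

Yd = (1 − 0.3)(7897) = 0.7(7897) = 5527.9
C = 416 + 0.71(5527.9) = 416 + 3924.809 = 4340.809
S = Yd − C = 5527.9 − 4340.809 = 1187.091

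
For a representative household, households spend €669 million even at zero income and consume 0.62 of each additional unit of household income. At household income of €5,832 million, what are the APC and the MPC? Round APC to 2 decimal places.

APC = 0.73; MPC = 0.62

MPC = 0.62 (the slope of the consumption function)
C = 669 + 0.62(5832) = 4284.84, so APC = 4284.84/5832 = 0.73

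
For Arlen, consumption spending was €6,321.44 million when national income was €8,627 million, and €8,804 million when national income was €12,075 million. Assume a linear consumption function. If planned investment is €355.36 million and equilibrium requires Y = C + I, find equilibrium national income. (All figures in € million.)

MPC = (8804 − 6321.44)/(12075 − 8627) = 2482.56/3448 = 0.72
a = 6321.44 − 0.72(8627) = 110
Equilibrium: Y = 110 + 0.72Y + 355.36
0.28Y = 465.36, so Y = 465.36/0.28 = 1662

Y = 1662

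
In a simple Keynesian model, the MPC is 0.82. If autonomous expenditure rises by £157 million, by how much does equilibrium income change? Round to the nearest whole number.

ΔY ≈ 872

The multiplier is 1/(1 − MPC) = 1/0.18.
ΔY = 157/0.18 = 872.22 ≈ 872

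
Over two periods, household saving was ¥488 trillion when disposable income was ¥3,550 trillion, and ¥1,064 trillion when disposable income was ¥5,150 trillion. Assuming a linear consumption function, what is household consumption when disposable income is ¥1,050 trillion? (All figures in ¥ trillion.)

MPS = ΔS/ΔY = (1064 − 488)/(5150 − 3550) = 576/1600 = 0.36
MPC = 1 − MPS = 0.64
Autonomous saving = 488 − 0.36(3550) = -790, so a = 790
C = 790 + 0.64(1050) = 790 + 672 = 1462

C = 1462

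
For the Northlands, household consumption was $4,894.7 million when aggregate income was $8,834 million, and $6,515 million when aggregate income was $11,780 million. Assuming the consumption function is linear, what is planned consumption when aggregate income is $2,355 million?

C = 1331.25

MPC = (6515 − 4894.7)/(11780 − 8834) = 1620.3/2946 = 0.55
a = 4894.7 − 0.55(8834) = 4894.7 − 4858.7 = 36
C = 36 + 0.55(2355) = 36 + 1295.25 = 1331.25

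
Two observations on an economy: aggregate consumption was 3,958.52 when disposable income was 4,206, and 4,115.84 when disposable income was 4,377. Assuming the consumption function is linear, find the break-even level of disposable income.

Y = 1112.5

MPC = (4115.84 − 3958.52)/(4377 − 4206) = 157.32/171 = 0.92
a = 3958.52 − 0.92(4206) = 3958.52 − 3869.52 = 89
Break-even: Y = a/(1−MPC) = 89/0.08 = 1112.5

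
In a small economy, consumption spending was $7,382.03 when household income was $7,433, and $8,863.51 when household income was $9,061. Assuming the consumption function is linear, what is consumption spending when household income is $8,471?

MPC = (8863.51 − 7382.03)/(9061 − 7433) = 1481.48/1628 = 0.91
a = 7382.03 − 0.91(7433) = 7382.03 − 6764.03 = 618
C = 618 + 0.91(8471) = 618 + 7708.61 = 8326.61

C = 8326.61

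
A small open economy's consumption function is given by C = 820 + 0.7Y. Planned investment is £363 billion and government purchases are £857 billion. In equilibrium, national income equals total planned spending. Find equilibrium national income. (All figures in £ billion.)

Y = 6800

Y = C + I + G = 820 + 0.7Y + 363 + 857
Y − 0.7Y = 2040
0.3Y = 2040, so Y = 2040/0.3 = 6800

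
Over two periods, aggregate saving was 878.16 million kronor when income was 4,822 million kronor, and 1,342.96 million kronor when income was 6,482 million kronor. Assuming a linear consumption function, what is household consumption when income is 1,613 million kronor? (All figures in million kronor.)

MPS = ΔS/ΔY = (1342.96 − 878.16)/(6482 − 4822) = 464.8/1660 = 0.28
MPC = 1 − MPS = 0.72
Autonomous saving = 878.16 − 0.28(4822) = -472, so a = 472
C = 472 + 0.72(1613) = 472 + 1161.36 = 1633.36

C = 1633.36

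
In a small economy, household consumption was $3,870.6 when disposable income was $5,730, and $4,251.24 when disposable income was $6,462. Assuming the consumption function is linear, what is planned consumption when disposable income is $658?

C = 1233.16

MPC = (4251.24 − 3870.6)/(6462 − 5730) = 380.64/732 = 0.52
a = 3870.6 − 0.52(5730) = 3870.6 − 2979.6 = 891
C = 891 + 0.52(658) = 891 + 342.16 = 1233.16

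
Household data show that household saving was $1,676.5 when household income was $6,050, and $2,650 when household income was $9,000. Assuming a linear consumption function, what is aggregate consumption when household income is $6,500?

MPS = ΔS/ΔY = (2650 − 1676.5)/(9000 − 6050) = 973.5/2950 = 0.33
MPC = 1 − MPS = 0.67
Autonomous saving = 1676.5 − 0.33(6050) = -320, so a = 320
C = 320 + 0.67(6500) = 320 + 4355 = 4675

C = 4675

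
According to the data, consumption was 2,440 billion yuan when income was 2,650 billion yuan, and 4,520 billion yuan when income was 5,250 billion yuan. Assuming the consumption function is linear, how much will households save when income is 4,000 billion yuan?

MPC = (4520 − 2440)/(5250 − 2650) = 2080/2600 = 0.8
a = 2440 − 0.8(2650) = 2440 − 2120 = 320
C = 320 + 0.8(4000) = 3520
S = 4000 − 3520 = 480

S = 480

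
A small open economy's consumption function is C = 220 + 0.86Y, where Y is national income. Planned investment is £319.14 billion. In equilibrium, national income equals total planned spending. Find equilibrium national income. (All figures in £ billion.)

Y = C + I = 220 + 0.86Y + 319.14
Y − 0.86Y = 539.14
0.14Y = 539.14, so Y = 539.14/0.14 = 3851

Y = 3851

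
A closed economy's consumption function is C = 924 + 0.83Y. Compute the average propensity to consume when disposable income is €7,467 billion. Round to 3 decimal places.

APC = 0.954

C = 924 + 0.83(7467) = 7121.61
APC = C/Y = 7121.61/7467 = 0.954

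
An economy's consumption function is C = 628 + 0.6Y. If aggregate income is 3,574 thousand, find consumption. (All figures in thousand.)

C = 2772.4

C = 628 + 0.6(3574) = 628 + 2144.4 = 2772.4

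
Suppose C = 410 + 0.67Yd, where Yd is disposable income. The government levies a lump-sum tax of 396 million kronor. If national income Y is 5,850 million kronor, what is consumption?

Yd = Y − T = 5850 − 396 = 5454
C = 410 + 0.67(5454) = 410 + 3654.18 = 4064.18

C = 4064.18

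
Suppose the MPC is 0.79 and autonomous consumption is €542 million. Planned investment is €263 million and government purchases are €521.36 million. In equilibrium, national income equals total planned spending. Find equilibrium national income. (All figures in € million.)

Y = 6316

Y = C + I + G = 542 + 0.79Y + 263 + 521.36
Y − 0.79Y = 1326.36
0.21Y = 1326.36, so Y = 1326.36/0.21 = 6316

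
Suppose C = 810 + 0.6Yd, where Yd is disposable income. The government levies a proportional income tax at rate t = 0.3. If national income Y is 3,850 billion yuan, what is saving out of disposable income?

S = 268

Yd = (1 − 0.3)(3850) = 0.7(3850) = 2695
C = 810 + 0.6(2695) = 810 + 1617 = 2427
S = Yd − C = 2695 − 2427 = 268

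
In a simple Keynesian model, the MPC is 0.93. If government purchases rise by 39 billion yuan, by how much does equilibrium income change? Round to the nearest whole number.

The multiplier is 1/(1 − MPC) = 1/0.07.
ΔY = 39/0.07 = 557.14 ≈ 557

ΔY ≈ 557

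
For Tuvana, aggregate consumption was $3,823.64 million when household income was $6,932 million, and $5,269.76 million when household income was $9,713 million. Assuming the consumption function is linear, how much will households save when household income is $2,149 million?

S = 812.52

MPC = (5269.76 − 3823.64)/(9713 − 6932) = 1446.12/2781 = 0.52
a = 3823.64 − 0.52(6932) = 3823.64 − 3604.64 = 219
C = 219 + 0.52(2149) = 1336.48
S = 2149 − 1336.48 = 812.52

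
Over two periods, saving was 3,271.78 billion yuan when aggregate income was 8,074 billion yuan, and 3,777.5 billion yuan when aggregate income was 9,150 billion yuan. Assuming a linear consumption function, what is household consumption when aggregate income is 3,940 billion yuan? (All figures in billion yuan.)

C = 2611.2

MPS = ΔS/ΔY = (3777.5 − 3271.78)/(9150 − 8074) = 505.72/1076 = 0.47
MPC = 1 − MPS = 0.53
Autonomous saving = 3271.78 − 0.47(8074) = -523, so a = 523
C = 523 + 0.53(3940) = 523 + 2088.2 = 2611.2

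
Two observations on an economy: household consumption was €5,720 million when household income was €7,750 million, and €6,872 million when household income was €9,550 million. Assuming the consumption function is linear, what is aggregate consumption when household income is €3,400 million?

C = 2936

MPC = (6872 − 5720)/(9550 − 7750) = 1152/1800 = 0.64
a = 5720 − 0.64(7750) = 5720 − 4960 = 760
C = 760 + 0.64(3400) = 760 + 2176 = 2936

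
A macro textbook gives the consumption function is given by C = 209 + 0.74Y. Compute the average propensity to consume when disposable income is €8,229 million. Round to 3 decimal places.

APC = 0.765

C = 209 + 0.74(8229) = 6298.46
APC = C/Y = 6298.46/8229 = 0.765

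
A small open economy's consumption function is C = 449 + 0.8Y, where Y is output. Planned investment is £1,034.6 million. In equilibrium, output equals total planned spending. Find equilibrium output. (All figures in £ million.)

Y = C + I = 449 + 0.8Y + 1034.6
Y − 0.8Y = 1483.6
0.2Y = 1483.6, so Y = 1483.6/0.2 = 7418

Y = 7418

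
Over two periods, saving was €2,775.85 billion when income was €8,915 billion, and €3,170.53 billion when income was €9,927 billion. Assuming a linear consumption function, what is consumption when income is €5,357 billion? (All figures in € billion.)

C = 3968.77

MPS = ΔS/ΔY = (3170.53 − 2775.85)/(9927 − 8915) = 394.68/1012 = 0.39
MPC = 1 − MPS = 0.61
Autonomous saving = 2775.85 − 0.39(8915) = -701, so a = 701
C = 701 + 0.61(5357) = 701 + 3267.77 = 3968.77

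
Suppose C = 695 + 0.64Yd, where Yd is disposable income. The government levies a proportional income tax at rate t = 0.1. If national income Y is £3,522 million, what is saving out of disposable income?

Yd = (1 − 0.1)(3522) = 0.9(3522) = 3169.8
C = 695 + 0.64(3169.8) = 695 + 2028.672 = 2723.672
S = Yd − C = 3169.8 − 2723.672 = 446.128

S = 446.128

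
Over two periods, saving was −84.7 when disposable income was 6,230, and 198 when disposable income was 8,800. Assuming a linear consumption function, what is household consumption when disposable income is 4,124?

C = 4440.36

MPS = ΔS/ΔY = (198 − (-84.7))/(8800 − 6230) = 282.7/2570 = 0.11
MPC = 1 − MPS = 0.89
Autonomous saving = -84.7 − 0.11(6230) = -770, so a = 770
C = 770 + 0.89(4124) = 770 + 3670.36 = 4440.36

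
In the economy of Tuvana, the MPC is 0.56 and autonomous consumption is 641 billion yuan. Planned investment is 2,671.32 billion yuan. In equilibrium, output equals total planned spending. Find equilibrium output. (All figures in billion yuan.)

Y = C + I = 641 + 0.56Y + 2671.32
Y − 0.56Y = 3312.32
0.44Y = 3312.32, so Y = 3312.32/0.44 = 7528

Y = 7528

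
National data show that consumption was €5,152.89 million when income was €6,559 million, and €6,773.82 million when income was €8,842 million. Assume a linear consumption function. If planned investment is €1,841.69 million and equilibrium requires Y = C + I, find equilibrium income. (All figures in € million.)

MPC = (6773.82 − 5152.89)/(8842 − 6559) = 1620.93/2283 = 0.71
a = 5152.89 − 0.71(6559) = 496
Equilibrium: Y = 496 + 0.71Y + 1841.69
0.29Y = 2337.69, so Y = 2337.69/0.29 = 8061

Y = 8061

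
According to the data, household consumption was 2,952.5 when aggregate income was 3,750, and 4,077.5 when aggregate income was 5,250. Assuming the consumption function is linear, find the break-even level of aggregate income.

Y = 560

MPC = (4077.5 − 2952.5)/(5250 − 3750) = 1125/1500 = 0.75
a = 2952.5 − 0.75(3750) = 2952.5 − 2812.5 = 140
Break-even: Y = a/(1−MPC) = 140/0.25 = 560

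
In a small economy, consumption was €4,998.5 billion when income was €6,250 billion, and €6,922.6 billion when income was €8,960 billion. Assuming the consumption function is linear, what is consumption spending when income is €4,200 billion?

C = 3543

MPC = (6922.6 − 4998.5)/(8960 − 6250) = 1924.1/2710 = 0.71
a = 4998.5 − 0.71(6250) = 4998.5 − 4437.5 = 561
C = 561 + 0.71(4200) = 561 + 2982 = 3543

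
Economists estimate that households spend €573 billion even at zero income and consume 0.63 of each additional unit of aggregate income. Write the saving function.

S = -573 + 0.37Y

S = Y − C = Y − (573 + 0.63Y) = -573 + (1 − 0.63)Y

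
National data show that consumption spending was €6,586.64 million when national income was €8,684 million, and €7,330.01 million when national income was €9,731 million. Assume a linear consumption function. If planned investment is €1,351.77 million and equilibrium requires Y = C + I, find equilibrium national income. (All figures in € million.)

Y = 6113

MPC = (7330.01 − 6586.64)/(9731 − 8684) = 743.37/1047 = 0.71
a = 6586.64 − 0.71(8684) = 421
Equilibrium: Y = 421 + 0.71Y + 1351.77
0.29Y = 1772.77, so Y = 1772.77/0.29 = 6113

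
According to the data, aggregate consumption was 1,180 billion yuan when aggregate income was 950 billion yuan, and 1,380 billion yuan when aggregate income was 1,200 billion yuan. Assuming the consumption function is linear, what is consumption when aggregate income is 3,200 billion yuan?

MPC = (1380 − 1180)/(1200 − 950) = 200/250 = 0.8
a = 1180 − 0.8(950) = 1180 − 760 = 420
C = 420 + 0.8(3200) = 420 + 2560 = 2980

C = 2980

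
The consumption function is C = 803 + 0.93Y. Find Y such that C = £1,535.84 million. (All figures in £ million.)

803 + 0.93Y = 1535.84
0.93Y = 732.84, so Y = 732.84/0.93 = 788

Y = 788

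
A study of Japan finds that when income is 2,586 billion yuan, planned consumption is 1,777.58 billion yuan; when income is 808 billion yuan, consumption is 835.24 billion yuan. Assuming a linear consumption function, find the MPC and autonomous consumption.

MPC = ΔC/ΔY = (1777.58 − 835.24)/(2586 − 808) = 942.34/1778 = 0.53
a = C − MPC·Y = 835.24 − 0.53(808) = 835.24 − 428.24 = 407

MPC = 0.53; a = 407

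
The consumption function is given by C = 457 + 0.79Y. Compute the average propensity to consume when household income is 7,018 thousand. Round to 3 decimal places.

APC = 0.855

C = 457 + 0.79(7018) = 6001.22
APC = C/Y = 6001.22/7018 = 0.855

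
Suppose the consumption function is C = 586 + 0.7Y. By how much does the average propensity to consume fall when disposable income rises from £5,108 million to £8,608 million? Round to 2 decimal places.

At Y = 5108: C = 586 + 0.7(5108) = 4161.6, APC = 4161.6/5108 = 0.815
At Y = 8608: C = 6611.6, APC = 6611.6/8608 = 0.768
Fall in APC = 0.815 − 0.768 = 0.047 ≈ 0.05

ΔAPC = 0.05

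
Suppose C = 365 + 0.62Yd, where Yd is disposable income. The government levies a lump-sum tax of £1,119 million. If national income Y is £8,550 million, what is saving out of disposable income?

Yd = Y − T = 8550 − 1119 = 7431
C = 365 + 0.62(7431) = 365 + 4607.22 = 4972.22
S = Yd − C = 7431 − 4972.22 = 2458.78

S = 2458.78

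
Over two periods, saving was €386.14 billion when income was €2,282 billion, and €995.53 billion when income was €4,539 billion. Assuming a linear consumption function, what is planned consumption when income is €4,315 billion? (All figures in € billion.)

C = 3379.95

MPS = ΔS/ΔY = (995.53 − 386.14)/(4539 − 2282) = 609.39/2257 = 0.27
MPC = 1 − MPS = 0.73
Autonomous saving = 386.14 − 0.27(2282) = -230, so a = 230
C = 230 + 0.73(4315) = 230 + 3149.95 = 3379.95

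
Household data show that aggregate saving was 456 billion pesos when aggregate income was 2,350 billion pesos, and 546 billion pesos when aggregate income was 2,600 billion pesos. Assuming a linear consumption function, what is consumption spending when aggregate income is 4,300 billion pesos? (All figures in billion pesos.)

MPS = ΔS/ΔY = (546 − 456)/(2600 − 2350) = 90/250 = 0.36
MPC = 1 − MPS = 0.64
Autonomous saving = 456 − 0.36(2350) = -390, so a = 390
C = 390 + 0.64(4300) = 390 + 2752 = 3142

C = 3142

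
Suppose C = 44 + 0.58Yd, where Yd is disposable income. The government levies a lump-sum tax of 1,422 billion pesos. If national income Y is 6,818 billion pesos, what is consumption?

Yd = Y − T = 6818 − 1422 = 5396
C = 44 + 0.58(5396) = 44 + 3129.68 = 3173.68

C = 3173.68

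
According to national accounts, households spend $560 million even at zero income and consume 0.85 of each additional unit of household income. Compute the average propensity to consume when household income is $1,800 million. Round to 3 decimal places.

APC = 1.161

C = 560 + 0.85(1800) = 2090
APC = C/Y = 2090/1800 = 1.161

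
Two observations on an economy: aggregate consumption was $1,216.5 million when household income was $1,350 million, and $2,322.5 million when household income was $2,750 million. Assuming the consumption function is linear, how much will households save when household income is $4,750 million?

S = 847.5

MPC = (2322.5 − 1216.5)/(2750 − 1350) = 1106/1400 = 0.79
a = 1216.5 − 0.79(1350) = 1216.5 − 1066.5 = 150
C = 150 + 0.79(4750) = 3902.5
S = 4750 − 3902.5 = 847.5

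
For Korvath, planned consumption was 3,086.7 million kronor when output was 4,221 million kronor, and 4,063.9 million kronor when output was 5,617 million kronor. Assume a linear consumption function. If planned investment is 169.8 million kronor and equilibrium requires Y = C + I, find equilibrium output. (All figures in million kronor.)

Y = 1006

MPC = (4063.9 − 3086.7)/(5617 − 4221) = 977.2/1396 = 0.7
a = 3086.7 − 0.7(4221) = 132
Equilibrium: Y = 132 + 0.7Y + 169.8
0.3Y = 301.8, so Y = 301.8/0.3 = 1006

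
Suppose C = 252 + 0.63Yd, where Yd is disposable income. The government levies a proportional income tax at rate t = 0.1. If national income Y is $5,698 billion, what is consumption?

C = 3482.766

Yd = (1 − 0.1)(5698) = 0.9(5698) = 5128.2
C = 252 + 0.63(5128.2) = 252 + 3230.766 = 3482.766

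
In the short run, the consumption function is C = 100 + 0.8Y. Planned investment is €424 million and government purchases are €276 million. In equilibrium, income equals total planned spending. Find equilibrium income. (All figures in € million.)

Y = 4000

Y = C + I + G = 100 + 0.8Y + 424 + 276
Y − 0.8Y = 800
0.2Y = 800, so Y = 800/0.2 = 4000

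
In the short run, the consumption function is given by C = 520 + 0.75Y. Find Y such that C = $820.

520 + 0.75Y = 820
0.75Y = 300, so Y = 300/0.75 = 400

Y = 400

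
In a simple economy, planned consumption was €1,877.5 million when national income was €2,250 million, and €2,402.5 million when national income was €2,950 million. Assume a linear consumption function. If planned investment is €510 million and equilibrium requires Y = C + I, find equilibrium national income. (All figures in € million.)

Y = 2800

MPC = (2402.5 − 1877.5)/(2950 − 2250) = 525/700 = 0.75
a = 1877.5 − 0.75(2250) = 190
Equilibrium: Y = 190 + 0.75Y + 510
0.25Y = 700, so Y = 700/0.25 = 2800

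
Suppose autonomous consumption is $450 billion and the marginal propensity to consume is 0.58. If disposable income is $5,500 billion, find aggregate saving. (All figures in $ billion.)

S = 1860

C = 450 + 0.58(5500) = 450 + 3190 = 3640
S = Y − C = 5500 − 3640 = 1860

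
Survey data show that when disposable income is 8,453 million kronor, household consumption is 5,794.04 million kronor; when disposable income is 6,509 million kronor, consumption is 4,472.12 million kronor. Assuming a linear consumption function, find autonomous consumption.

MPC = ΔC/ΔY = (5794.04 − 4472.12)/(8453 − 6509) = 1321.92/1944 = 0.68
a = C − MPC·Y = 4472.12 − 0.68(6509) = 4472.12 − 4426.12 = 46

a = 46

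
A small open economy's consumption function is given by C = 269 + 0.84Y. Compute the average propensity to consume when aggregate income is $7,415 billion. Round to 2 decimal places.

APC = 0.88

C = 269 + 0.84(7415) = 6497.6
APC = C/Y = 6497.6/7415 = 0.88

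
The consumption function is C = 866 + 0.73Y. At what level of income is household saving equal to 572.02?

Y = 5326

S = Y − C = -866 + 0.27Y
-866 + 0.27Y = 572.02, so 0.27Y = 1438.02 and Y = 5326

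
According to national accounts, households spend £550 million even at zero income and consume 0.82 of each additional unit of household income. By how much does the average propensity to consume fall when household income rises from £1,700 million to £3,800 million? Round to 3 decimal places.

ΔAPC = 0.179

At Y = 1700: C = 550 + 0.82(1700) = 1944, APC = 1944/1700 = 1.1435
At Y = 3800: C = 3666, APC = 3666/3800 = 0.9647
Fall in APC = 1.1435 − 0.9647 = 0.1788 ≈ 0.179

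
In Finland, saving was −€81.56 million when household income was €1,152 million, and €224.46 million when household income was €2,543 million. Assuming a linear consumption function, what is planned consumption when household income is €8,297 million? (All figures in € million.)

MPS = ΔS/ΔY = (224.46 − (-81.56))/(2543 − 1152) = 306.02/1391 = 0.22
MPC = 1 − MPS = 0.78
Autonomous saving = -81.56 − 0.22(1152) = -335, so a = 335
C = 335 + 0.78(8297) = 335 + 6471.66 = 6806.66

C = 6806.66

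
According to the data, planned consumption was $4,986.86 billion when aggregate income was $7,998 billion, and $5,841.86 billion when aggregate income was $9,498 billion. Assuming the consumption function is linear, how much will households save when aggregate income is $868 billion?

MPC = (5841.86 − 4986.86)/(9498 − 7998) = 855/1500 = 0.57
a = 4986.86 − 0.57(7998) = 4986.86 − 4558.86 = 428
C = 428 + 0.57(868) = 922.76
S = 868 − 922.76 = -54.76

S = -54.76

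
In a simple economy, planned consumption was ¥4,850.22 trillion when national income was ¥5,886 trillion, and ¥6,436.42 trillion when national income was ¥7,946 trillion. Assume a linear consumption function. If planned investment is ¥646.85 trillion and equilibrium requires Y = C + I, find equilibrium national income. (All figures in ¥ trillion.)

MPC = (6436.42 − 4850.22)/(7946 − 5886) = 1586.2/2060 = 0.77
a = 4850.22 − 0.77(5886) = 318
Equilibrium: Y = 318 + 0.77Y + 646.85
0.23Y = 964.85, so Y = 964.85/0.23 = 4195

Y = 4195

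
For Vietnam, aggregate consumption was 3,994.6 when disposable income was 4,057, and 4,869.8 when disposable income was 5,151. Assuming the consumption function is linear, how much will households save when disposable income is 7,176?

S = 686.2

MPC = (4869.8 − 3994.6)/(5151 − 4057) = 875.2/1094 = 0.8
a = 3994.6 − 0.8(4057) = 3994.6 − 3245.6 = 749
C = 749 + 0.8(7176) = 6489.8
S = 7176 − 6489.8 = 686.2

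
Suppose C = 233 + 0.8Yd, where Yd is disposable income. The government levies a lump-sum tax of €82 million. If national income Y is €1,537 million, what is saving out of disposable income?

S = 58

Yd = Y − T = 1537 − 82 = 1455
C = 233 + 0.8(1455) = 233 + 1164 = 1397
S = Yd − C = 1455 − 1397 = 58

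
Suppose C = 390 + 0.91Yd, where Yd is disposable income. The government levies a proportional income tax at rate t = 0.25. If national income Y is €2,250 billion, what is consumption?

C = 1925.625

Yd = (1 − 0.25)(2250) = 0.75(2250) = 1687.5
C = 390 + 0.91(1687.5) = 390 + 1535.625 = 1925.625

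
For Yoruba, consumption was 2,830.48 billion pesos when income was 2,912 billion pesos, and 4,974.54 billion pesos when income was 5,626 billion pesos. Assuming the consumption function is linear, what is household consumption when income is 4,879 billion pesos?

MPC = (4974.54 − 2830.48)/(5626 − 2912) = 2144.06/2714 = 0.79
a = 2830.48 − 0.79(2912) = 2830.48 − 2300.48 = 530
C = 530 + 0.79(4879) = 530 + 3854.41 = 4384.41

C = 4384.41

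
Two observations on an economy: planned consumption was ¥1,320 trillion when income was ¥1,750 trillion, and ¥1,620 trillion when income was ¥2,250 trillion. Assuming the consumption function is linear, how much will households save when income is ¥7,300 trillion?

S = 2650

MPC = (1620 − 1320)/(2250 − 1750) = 300/500 = 0.6
a = 1320 − 0.6(1750) = 1320 − 1050 = 270
C = 270 + 0.6(7300) = 4650
S = 7300 − 4650 = 2650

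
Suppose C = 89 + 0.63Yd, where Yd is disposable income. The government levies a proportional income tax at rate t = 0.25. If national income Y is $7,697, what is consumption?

C = 3725.8325

Yd = (1 − 0.25)(7697) = 0.75(7697) = 5772.75
C = 89 + 0.63(5772.75) = 89 + 3636.8325 = 3725.8325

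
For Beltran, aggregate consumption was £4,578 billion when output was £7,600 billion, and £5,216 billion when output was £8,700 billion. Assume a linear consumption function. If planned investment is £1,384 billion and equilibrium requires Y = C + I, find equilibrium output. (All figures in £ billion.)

MPC = (5216 − 4578)/(8700 − 7600) = 638/1100 = 0.58
a = 4578 − 0.58(7600) = 170
Equilibrium: Y = 170 + 0.58Y + 1384
0.42Y = 1554, so Y = 1554/0.42 = 3700

Y = 3700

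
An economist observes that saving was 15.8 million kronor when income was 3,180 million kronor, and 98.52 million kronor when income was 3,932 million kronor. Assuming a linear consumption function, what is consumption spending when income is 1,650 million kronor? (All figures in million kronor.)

MPS = ΔS/ΔY = (98.52 − 15.8)/(3932 − 3180) = 82.72/752 = 0.11
MPC = 1 − MPS = 0.89
Autonomous saving = 15.8 − 0.11(3180) = -334, so a = 334
C = 334 + 0.89(1650) = 334 + 1468.5 = 1802.5

C = 1802.5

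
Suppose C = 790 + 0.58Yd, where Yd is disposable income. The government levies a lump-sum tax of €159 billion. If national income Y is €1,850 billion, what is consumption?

C = 1770.78

Yd = Y − T = 1850 − 159 = 1691
C = 790 + 0.58(1691) = 790 + 980.78 = 1770.78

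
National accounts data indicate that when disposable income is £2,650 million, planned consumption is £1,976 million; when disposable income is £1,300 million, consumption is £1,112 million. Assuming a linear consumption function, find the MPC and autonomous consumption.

MPC = 0.64; a = 280

MPC = ΔC/ΔY = (1976 − 1112)/(2650 − 1300) = 864/1350 = 0.64
a = C − MPC·Y = 1112 − 0.64(1300) = 1112 − 832 = 280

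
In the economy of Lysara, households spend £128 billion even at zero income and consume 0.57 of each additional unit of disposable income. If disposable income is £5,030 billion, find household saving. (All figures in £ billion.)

S = 2034.9

C = 128 + 0.57(5030) = 128 + 2867.1 = 2995.1
S = Y − C = 5030 − 2995.1 = 2034.9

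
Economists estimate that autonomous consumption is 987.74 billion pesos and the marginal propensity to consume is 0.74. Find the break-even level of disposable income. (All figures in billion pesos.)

At break-even, C = Y: 987.74 + 0.74Y = Y
0.26Y = 987.74, so Y = 987.74/0.26 = 3799

Y = 3799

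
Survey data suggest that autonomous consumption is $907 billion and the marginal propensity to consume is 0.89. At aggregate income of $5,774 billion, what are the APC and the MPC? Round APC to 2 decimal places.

MPC = 0.89 (the slope of the consumption function)
C = 907 + 0.89(5774) = 6045.86, so APC = 6045.86/5774 = 1.05

APC = 1.05; MPC = 0.89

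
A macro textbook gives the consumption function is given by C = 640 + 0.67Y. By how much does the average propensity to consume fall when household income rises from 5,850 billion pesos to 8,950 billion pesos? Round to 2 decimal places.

At Y = 5850: C = 640 + 0.67(5850) = 4559.5, APC = 4559.5/5850 = 0.779
At Y = 8950: C = 6636.5, APC = 6636.5/8950 = 0.742
Fall in APC = 0.779 − 0.742 = 0.037 ≈ 0.04

ΔAPC = 0.04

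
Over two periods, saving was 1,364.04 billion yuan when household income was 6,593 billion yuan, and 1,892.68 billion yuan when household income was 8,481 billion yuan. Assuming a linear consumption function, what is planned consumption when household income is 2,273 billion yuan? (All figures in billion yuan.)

MPS = ΔS/ΔY = (1892.68 − 1364.04)/(8481 − 6593) = 528.64/1888 = 0.28
MPC = 1 − MPS = 0.72
Autonomous saving = 1364.04 − 0.28(6593) = -482, so a = 482
C = 482 + 0.72(2273) = 482 + 1636.56 = 2118.56

C = 2118.56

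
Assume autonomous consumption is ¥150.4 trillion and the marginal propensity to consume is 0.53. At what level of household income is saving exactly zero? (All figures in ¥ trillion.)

At break-even, C = Y: 150.4 + 0.53Y = Y
0.47Y = 150.4, so Y = 150.4/0.47 = 320

Y = 320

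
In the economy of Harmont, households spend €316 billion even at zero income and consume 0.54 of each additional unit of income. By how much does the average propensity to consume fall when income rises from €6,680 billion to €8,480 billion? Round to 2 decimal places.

At Y = 6680: C = 316 + 0.54(6680) = 3923.2, APC = 3923.2/6680 = 0.587
At Y = 8480: C = 4895.2, APC = 4895.2/8480 = 0.577
Fall in APC = 0.587 − 0.577 = 0.01

ΔAPC = 0.01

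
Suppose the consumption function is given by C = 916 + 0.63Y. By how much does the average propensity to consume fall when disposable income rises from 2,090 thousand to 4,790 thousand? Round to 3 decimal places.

At Y = 2090: C = 916 + 0.63(2090) = 2232.7, APC = 2232.7/2090 = 1.0683
At Y = 4790: C = 3933.7, APC = 3933.7/4790 = 0.8212
Fall in APC = 1.0683 − 0.8212 = 0.2471 ≈ 0.247

ΔAPC = 0.247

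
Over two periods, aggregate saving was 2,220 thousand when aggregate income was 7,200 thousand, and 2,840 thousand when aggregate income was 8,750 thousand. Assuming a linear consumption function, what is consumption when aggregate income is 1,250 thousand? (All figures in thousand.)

MPS = ΔS/ΔY = (2840 − 2220)/(8750 − 7200) = 620/1550 = 0.4
MPC = 1 − MPS = 0.6
Autonomous saving = 2220 − 0.4(7200) = -660, so a = 660
C = 660 + 0.6(1250) = 660 + 750 = 1410

C = 1410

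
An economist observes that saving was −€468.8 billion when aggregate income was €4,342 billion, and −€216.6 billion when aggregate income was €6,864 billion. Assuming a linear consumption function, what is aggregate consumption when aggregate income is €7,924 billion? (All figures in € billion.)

C = 8034.6

MPS = ΔS/ΔY = (-216.6 − (-468.8))/(6864 − 4342) = 252.2/2522 = 0.1
MPC = 1 − MPS = 0.9
Autonomous saving = -468.8 − 0.1(4342) = -903, so a = 903
C = 903 + 0.9(7924) = 903 + 7131.6 = 8034.6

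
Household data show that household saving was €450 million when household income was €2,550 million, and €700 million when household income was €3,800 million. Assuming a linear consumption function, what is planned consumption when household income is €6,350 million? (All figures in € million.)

C = 5140

MPS = ΔS/ΔY = (700 − 450)/(3800 − 2550) = 250/1250 = 0.2
MPC = 1 − MPS = 0.8
Autonomous saving = 450 − 0.2(2550) = -60, so a = 60
C = 60 + 0.8(6350) = 60 + 5080 = 5140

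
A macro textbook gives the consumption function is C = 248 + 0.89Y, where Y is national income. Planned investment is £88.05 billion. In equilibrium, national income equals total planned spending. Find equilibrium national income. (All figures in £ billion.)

Y = 3055

Y = C + I = 248 + 0.89Y + 88.05
Y − 0.89Y = 336.05
0.11Y = 336.05, so Y = 336.05/0.11 = 3055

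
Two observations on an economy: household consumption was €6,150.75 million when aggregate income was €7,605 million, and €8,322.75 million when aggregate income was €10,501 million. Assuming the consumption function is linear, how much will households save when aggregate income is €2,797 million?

S = 252.25

MPC = (8322.75 − 6150.75)/(10501 − 7605) = 2172/2896 = 0.75
a = 6150.75 − 0.75(7605) = 6150.75 − 5703.75 = 447
C = 447 + 0.75(2797) = 2544.75
S = 2797 − 2544.75 = 252.25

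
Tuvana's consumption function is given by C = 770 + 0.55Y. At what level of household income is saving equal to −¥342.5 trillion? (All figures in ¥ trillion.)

S = Y − C = -770 + 0.45Y
-770 + 0.45Y = -342.5, so 0.45Y = 427.5 and Y = 950

Y = 950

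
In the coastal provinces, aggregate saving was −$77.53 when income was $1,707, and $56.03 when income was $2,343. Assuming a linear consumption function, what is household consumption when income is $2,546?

C = 2447.34

MPS = ΔS/ΔY = (56.03 − (-77.53))/(2343 − 1707) = 133.56/636 = 0.21
MPC = 1 − MPS = 0.79
Autonomous saving = -77.53 − 0.21(1707) = -436, so a = 436
C = 436 + 0.79(2546) = 436 + 2011.34 = 2447.34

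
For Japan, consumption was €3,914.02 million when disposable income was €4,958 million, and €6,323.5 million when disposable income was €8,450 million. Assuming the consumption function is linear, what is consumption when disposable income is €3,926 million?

C = 3201.94

MPC = (6323.5 − 3914.02)/(8450 − 4958) = 2409.48/3492 = 0.69
a = 3914.02 − 0.69(4958) = 3914.02 − 3421.02 = 493
C = 493 + 0.69(3926) = 493 + 2708.94 = 3201.94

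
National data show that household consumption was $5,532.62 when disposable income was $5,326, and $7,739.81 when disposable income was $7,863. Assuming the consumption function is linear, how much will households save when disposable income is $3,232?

MPC = (7739.81 − 5532.62)/(7863 − 5326) = 2207.19/2537 = 0.87
a = 5532.62 − 0.87(5326) = 5532.62 − 4633.62 = 899
C = 899 + 0.87(3232) = 3710.84
S = 3232 − 3710.84 = -478.84

S = -478.84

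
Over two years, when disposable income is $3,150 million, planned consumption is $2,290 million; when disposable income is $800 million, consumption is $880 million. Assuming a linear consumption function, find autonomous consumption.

MPC = ΔC/ΔY = (2290 − 880)/(3150 − 800) = 1410/2350 = 0.6
a = C − MPC·Y = 880 − 0.6(800) = 880 − 480 = 400

a = 400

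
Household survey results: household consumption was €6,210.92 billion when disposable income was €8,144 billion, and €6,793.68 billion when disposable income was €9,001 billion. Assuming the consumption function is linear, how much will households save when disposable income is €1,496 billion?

MPC = (6793.68 − 6210.92)/(9001 − 8144) = 582.76/857 = 0.68
a = 6210.92 − 0.68(8144) = 6210.92 − 5537.92 = 673
C = 673 + 0.68(1496) = 1690.28
S = 1496 − 1690.28 = -194.28

S = -194.28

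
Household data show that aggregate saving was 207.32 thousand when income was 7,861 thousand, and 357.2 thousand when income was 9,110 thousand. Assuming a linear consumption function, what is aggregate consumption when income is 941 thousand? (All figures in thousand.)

MPS = ΔS/ΔY = (357.2 − 207.32)/(9110 − 7861) = 149.88/1249 = 0.12
MPC = 1 − MPS = 0.88
Autonomous saving = 207.32 − 0.12(7861) = -736, so a = 736
C = 736 + 0.88(941) = 736 + 828.08 = 1564.08

C = 1564.08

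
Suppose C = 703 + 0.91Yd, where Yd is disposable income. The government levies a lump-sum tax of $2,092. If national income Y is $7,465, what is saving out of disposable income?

S = -219.43

Yd = Y − T = 7465 − 2092 = 5373
C = 703 + 0.91(5373) = 703 + 4889.43 = 5592.43
S = Yd − C = 5373 − 5592.43 = -219.43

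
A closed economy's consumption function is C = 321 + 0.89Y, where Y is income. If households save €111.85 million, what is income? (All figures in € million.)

Y = 3935

S = Y − C = -321 + 0.11Y
-321 + 0.11Y = 111.85, so 0.11Y = 432.85 and Y = 3935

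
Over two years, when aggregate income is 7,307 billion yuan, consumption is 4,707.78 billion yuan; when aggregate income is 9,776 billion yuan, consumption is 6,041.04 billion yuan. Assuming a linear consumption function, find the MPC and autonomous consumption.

MPC = 0.54; a = 762

MPC = ΔC/ΔY = (6041.04 − 4707.78)/(9776 − 7307) = 1333.26/2469 = 0.54
a = C − MPC·Y = 4707.78 − 0.54(7307) = 4707.78 − 3945.78 = 762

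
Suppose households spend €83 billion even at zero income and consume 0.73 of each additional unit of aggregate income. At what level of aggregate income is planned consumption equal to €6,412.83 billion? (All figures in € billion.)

83 + 0.73Y = 6412.83
0.73Y = 6329.83, so Y = 6329.83/0.73 = 8671

Y = 8671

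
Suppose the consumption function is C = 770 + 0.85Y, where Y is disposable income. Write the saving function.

S = -770 + 0.15Y

S = Y − C = Y − (770 + 0.85Y) = -770 + (1 − 0.85)Y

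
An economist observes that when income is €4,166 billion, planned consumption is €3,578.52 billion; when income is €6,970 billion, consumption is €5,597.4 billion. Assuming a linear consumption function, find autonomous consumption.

a = 579

MPC = ΔC/ΔY = (5597.4 − 3578.52)/(6970 − 4166) = 2018.88/2804 = 0.72
a = C − MPC·Y = 3578.52 − 0.72(4166) = 3578.52 − 2999.52 = 579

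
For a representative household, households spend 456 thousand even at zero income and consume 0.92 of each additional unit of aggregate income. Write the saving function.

S = Y − C = Y − (456 + 0.92Y) = -456 + (1 − 0.92)Y

S = -456 + 0.08Y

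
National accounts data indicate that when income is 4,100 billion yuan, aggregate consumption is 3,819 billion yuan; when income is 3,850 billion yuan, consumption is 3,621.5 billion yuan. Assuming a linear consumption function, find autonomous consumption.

MPC = ΔC/ΔY = (3819 − 3621.5)/(4100 − 3850) = 197.5/250 = 0.79
a = C − MPC·Y = 3621.5 − 0.79(3850) = 3621.5 − 3041.5 = 580

a = 580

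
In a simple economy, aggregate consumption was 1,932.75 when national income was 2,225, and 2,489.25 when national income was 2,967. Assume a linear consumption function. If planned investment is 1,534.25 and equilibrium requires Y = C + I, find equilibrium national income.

MPC = (2489.25 − 1932.75)/(2967 − 2225) = 556.5/742 = 0.75
a = 1932.75 − 0.75(2225) = 264
Equilibrium: Y = 264 + 0.75Y + 1534.25
0.25Y = 1798.25, so Y = 1798.25/0.25 = 7193

Y = 7193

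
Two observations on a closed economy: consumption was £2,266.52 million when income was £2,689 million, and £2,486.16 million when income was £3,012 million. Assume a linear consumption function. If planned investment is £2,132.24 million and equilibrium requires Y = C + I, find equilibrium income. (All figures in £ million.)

MPC = (2486.16 − 2266.52)/(3012 − 2689) = 219.64/323 = 0.68
a = 2266.52 − 0.68(2689) = 438
Equilibrium: Y = 438 + 0.68Y + 2132.24
0.32Y = 2570.24, so Y = 2570.24/0.32 = 8032

Y = 8032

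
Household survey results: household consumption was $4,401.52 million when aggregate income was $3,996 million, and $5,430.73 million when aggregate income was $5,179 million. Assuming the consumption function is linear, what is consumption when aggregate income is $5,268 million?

MPC = (5430.73 − 4401.52)/(5179 − 3996) = 1029.21/1183 = 0.87
a = 4401.52 − 0.87(3996) = 4401.52 − 3476.52 = 925
C = 925 + 0.87(5268) = 925 + 4583.16 = 5508.16

C = 5508.16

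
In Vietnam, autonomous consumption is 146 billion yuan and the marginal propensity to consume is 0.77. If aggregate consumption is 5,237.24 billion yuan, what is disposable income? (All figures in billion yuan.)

Y = 6612

146 + 0.77Y = 5237.24
0.77Y = 5091.24, so Y = 5091.24/0.77 = 6612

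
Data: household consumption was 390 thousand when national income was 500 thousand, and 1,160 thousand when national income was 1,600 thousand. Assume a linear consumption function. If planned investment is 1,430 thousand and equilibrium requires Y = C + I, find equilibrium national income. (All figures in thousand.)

MPC = (1160 − 390)/(1600 − 500) = 770/1100 = 0.7
a = 390 − 0.7(500) = 40
Equilibrium: Y = 40 + 0.7Y + 1430
0.3Y = 1470, so Y = 1470/0.3 = 4900

Y = 4900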